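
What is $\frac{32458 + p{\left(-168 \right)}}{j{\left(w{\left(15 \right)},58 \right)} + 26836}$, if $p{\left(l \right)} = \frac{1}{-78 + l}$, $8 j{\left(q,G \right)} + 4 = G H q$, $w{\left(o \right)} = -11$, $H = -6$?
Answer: $\frac{7984667}{6719244} \approx 1.1883$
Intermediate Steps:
$j{\left(q,G \right)} = - \frac{1}{2} - \frac{3 G q}{4}$ ($j{\left(q,G \right)} = - \frac{1}{2} + \frac{G \left(-6\right) q}{8} = - \frac{1}{2} + \frac{- 6 G q}{8} = - \frac{1}{2} + \frac{\left(-6\right) G q}{8} = - \frac{1}{2} - \frac{3 G q}{4}$)
$\frac{32458 + p{\left(-168 \right)}}{j{\left(w{\left(15 \right)},58 \right)} + 26836} = \frac{32458 + \frac{1}{-78 - 168}}{\left(- \frac{1}{2} - \frac{87}{2} \left(-11\right)\right) + 26836} = \frac{32458 + \frac{1}{-246}}{\left(- \frac{1}{2} + \frac{957}{2}\right) + 26836} = \frac{32458 - \frac{1}{246}}{478 + 26836} = \frac{7984667}{246 \cdot 27314} = \frac{7984667}{246} \cdot \frac{1}{27314} = \frac{7984667}{6719244}$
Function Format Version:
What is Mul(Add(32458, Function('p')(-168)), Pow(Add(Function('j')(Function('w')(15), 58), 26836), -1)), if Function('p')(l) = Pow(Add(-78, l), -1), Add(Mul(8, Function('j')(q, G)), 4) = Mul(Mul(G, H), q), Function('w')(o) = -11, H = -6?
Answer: Rational(7984667, 6719244) ≈ 1.1883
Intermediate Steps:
Function('j')(q, G) = Add(Rational(-1, 2), Mul(Rational(-3, 4), G, q)) (Function('j')(q, G) = Add(Rational(-1, 2), Mul(Rational(1, 8), Mul(Mul(G, -6), q))) = Add(Rational(-1, 2), Mul(Rational(1, 8), Mul(Mul(-6, G), q))) = Add(Rational(-1, 2), Mul(Rational(1, 8), Mul(-6, G, q))) = Add(Rational(-1, 2), Mul(Rational(-3, 4), G, q)))
Mul(Add(32458, Function('p')(-168)), Pow(Add(Function('j')(Function('w')(15), 58), 26836), -1)) = Mul(Add(32458, Pow(Add(-78, -168), -1)), Pow(Add(Add(Rational(-1, 2), Mul(Rational(-3, 4), 58, -11)), 26836), -1)) = Mul(Add(32458, Pow(-246, -1)), Pow(Add(Add(Rational(-1, 2), Rational(957, 2)), 26836), -1)) = Mul(Add(32458, Rational(-1, 246)), Pow(Add(478, 26836), -1)) = Mul(Rational(7984667, 246), Pow(27314, -1)) = Mul(Rational(7984667, 246), Rational(1, 27314)) = Rational(7984667, 6719244)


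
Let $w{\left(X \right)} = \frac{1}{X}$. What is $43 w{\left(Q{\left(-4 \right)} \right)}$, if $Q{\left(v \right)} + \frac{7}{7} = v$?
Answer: $- \frac{43}{5} \approx -8.6$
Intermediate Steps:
$Q{\left(v \right)} = -1 + v$
$43 w{\left(Q{\left(-4 \right)} \right)} = \frac{43}{-1 - 4} = \frac{43}{-5} = 43 \left(- \frac{1}{5}\right) = - \frac{43}{5}$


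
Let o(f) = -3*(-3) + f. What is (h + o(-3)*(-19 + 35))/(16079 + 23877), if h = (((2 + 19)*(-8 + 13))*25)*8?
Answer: 5274/9989 ≈ 0.52798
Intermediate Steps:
o(f) = 9 + f
h = 21000 (h = ((21*5)*25)*8 = (105*25)*8 = 2625*8 = 21000)
(h + o(-3)*(-19 + 35))/(16079 + 23877) = (21000 + (9 - 3)*(-19 + 35))/(16079 + 23877) = (21000 + 6*16)/39956 = (21000 + 96)*(1/39956) = 21096*(1/39956) = 5274/9989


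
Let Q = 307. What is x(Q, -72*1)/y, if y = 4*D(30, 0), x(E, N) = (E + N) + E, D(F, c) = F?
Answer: 271/60 ≈ 4.5167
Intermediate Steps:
x(E, N) = N + 2*E
y = 120 (y = 4*30 = 120)
x(Q, -72*1)/y = (-72*1 + 2*307)/120 = (-72 + 614)*(1/120) = 542*(1/120) = 271/60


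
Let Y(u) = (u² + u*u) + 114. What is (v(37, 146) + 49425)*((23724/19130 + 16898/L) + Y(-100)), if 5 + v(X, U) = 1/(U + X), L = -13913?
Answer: 24207984735022349726/24353245635 ≈ 9.9404e+8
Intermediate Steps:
v(X, U) = -5 + 1/(U + X)
Y(u) = 114 + 2*u² (Y(u) = (u² + u²) + 114 = 2*u² + 114 = 114 + 2*u²)
(v(37, 146) + 49425)*((23724/19130 + 16898/L) + Y(-100)) = ((1 - 5*146 - 5*37)/(146 + 37) + 49425)*((23724/19130 + 16898/(-13913)) + (114 + 2*(-100)²)) = ((1 - 730 - 185)/183 + 49425)*((23724*(1/19130) + 16898*(-1/13913)) + (114 + 2*10000)) = ((1/183)*(-914) + 49425)*((11862/9565 - 16898/13913) + (114 + 20000)) = (-914/183 + 49425)*(3406636/133077845 + 20114) = (9043861/183)*(2676731180966/133077845) = 24207984735022349726/24353245635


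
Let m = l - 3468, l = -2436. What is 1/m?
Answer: -1/5904 ≈ -0.00016938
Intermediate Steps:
m = -5904 (m = -2436 - 3468 = -5904)
1/m = 1/(-5904) = -1/5904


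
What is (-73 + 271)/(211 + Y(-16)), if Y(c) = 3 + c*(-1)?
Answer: 99/115 ≈ 0.86087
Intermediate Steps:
Y(c) = 3 - c
(-73 + 271)/(211 + Y(-16)) = (-73 + 271)/(211 + (3 - 1*(-16))) = 198/(211 + (3 + 16)) = 198/(211 + 19) = 198/230 = 198*(1/230) = 99/115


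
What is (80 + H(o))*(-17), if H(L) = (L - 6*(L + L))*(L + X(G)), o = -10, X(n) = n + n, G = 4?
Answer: 2380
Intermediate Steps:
X(n) = 2*n
H(L) = -11*L*(8 + L) (H(L) = (L - 6*(L + L))*(L + 2*4) = (L - 12*L)*(L + 8) = (L - 12*L)*(8 + L) = (-11*L)*(8 + L) = -11*L*(8 + L))
(80 + H(o))*(-17) = (80 - 11*(-10)*(8 - 10))*(-17) = (80 - 11*(-10)*(-2))*(-17) = (80 - 220)*(-17) = -140*(-17) = 2380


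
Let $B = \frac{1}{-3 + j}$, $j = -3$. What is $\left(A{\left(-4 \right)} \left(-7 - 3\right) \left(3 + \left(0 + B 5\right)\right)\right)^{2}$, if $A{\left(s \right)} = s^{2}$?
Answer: $\frac{1081600}{9} \approx 1.2018 \cdot 10^{5}$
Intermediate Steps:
$B = - \frac{1}{6}$ ($B = \frac{1}{-3 - 3} = \frac{1}{-6} = - \frac{1}{6} \approx -0.16667$)
$\left(A{\left(-4 \right)} \left(-7 - 3\right) \left(3 + \left(0 + B 5\right)\right)\right)^{2} = \left(\left(-4\right)^{2} \left(-7 - 3\right) \left(3 + \left(0 - \frac{5}{6}\right)\right)\right)^{2} = \left(16 \left(- 10 \left(3 + \left(0 - \frac{5}{6}\right)\right)\right)\right)^{2} = \left(16 \left(- 10 \left(3 - \frac{5}{6}\right)\right)\right)^{2} = \left(16 \left(\left(-10\right) \frac{13}{6}\right)\right)^{2} = \left(16 \left(- \frac{65}{3}\right)\right)^{2} = \left(- \frac{1040}{3}\right)^{2} = \frac{1081600}{9}$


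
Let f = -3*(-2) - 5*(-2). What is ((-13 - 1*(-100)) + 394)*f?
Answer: 7696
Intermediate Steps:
f = 16 (f = 6 + 10 = 16)
((-13 - 1*(-100)) + 394)*f = ((-13 - 1*(-100)) + 394)*16 = ((-13 + 100) + 394)*16 = (87 + 394)*16 = 481*16 = 7696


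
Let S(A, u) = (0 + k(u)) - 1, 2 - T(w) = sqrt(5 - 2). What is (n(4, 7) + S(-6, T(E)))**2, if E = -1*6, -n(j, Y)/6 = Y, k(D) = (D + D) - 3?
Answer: 1776 + 168*sqrt(3) ≈ 2067.0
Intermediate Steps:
k(D) = -3 + 2*D (k(D) = 2*D - 3 = -3 + 2*D)
n(j, Y) = -6*Y
E = -6
T(w) = 2 - sqrt(3) (T(w) = 2 - sqrt(5 - 2) = 2 - sqrt(3))
S(A, u) = -4 + 2*u (S(A, u) = (0 + (-3 + 2*u)) - 1 = (-3 + 2*u) - 1 = -4 + 2*u)
(n(4, 7) + S(-6, T(E)))**2 = (-6*7 + (-4 + 2*(2 - sqrt(3))))**2 = (-42 + (-4 + (4 - 2*sqrt(3))))**2 = (-42 - 2*sqrt(3))**2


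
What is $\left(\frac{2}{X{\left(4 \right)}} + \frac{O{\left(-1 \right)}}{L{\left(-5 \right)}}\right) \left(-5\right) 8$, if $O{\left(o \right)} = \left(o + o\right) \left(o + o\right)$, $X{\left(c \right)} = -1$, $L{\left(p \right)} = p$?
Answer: $112$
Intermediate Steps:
$O{\left(o \right)} = 4 o^{2}$ ($O{\left(o \right)} = 2 o 2 o = 4 o^{2}$)
$\left(\frac{2}{X{\left(4 \right)}} + \frac{O{\left(-1 \right)}}{L{\left(-5 \right)}}\right) \left(-5\right) 8 = \left(\frac{2}{-1} + \frac{4 \left(-1\right)^{2}}{-5}\right) \left(-5\right) 8 = \left(2 \left(-1\right) + 4 \cdot 1 \left(- \frac{1}{5}\right)\right) \left(-5\right) 8 = \left(-2 + 4 \left(- \frac{1}{5}\right)\right) \left(-5\right) 8 = \left(-2 - \frac{4}{5}\right) \left(-5\right) 8 = \left(- \frac{14}{5}\right) \left(-5\right) 8 = 14 \cdot 8 = 112$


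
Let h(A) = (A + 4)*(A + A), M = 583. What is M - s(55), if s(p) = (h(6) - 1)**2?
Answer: -13578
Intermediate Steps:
h(A) = 2*A*(4 + A) (h(A) = (4 + A)*(2*A) = 2*A*(4 + A))
s(p) = 14161 (s(p) = (2*6*(4 + 6) - 1)**2 = (2*6*10 - 1)**2 = (120 - 1)**2 = 119**2 = 14161)
M - s(55) = 583 - 1*14161 = 583 - 14161 = -13578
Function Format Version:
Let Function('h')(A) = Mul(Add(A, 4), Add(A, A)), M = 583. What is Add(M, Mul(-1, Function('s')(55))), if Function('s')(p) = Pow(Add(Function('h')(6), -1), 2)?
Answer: -13578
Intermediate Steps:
Function('h')(A) = Mul(2, A, Add(4, A)) (Function('h')(A) = Mul(Add(4, A), Mul(2, A)) = Mul(2, A, Add(4, A)))
Function('s')(p) = 14161 (Function('s')(p) = Pow(Add(Mul(2, 6, Add(4, 6)), -1), 2) = Pow(Add(Mul(2, 6, 10), -1), 2) = Pow(Add(120, -1), 2) = Pow(119, 2) = 14161)
Add(M, Mul(-1, Function('s')(55))) = Add(583, Mul(-1, 14161)) = Add(583, -14161) = -13578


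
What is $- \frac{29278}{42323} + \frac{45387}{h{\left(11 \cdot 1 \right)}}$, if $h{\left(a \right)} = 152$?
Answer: $\frac{1916463745}{6433096} \approx 297.91$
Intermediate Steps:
$- \frac{29278}{42323} + \frac{45387}{h{\left(11 \cdot 1 \right)}} = - \frac{29278}{42323} + \frac{45387}{152} = \frac{1916463745}{6433096}$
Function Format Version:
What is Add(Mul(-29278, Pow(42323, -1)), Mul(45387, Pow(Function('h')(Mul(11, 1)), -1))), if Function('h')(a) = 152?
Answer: Rational(1916463745, 6433096) ≈ 297.91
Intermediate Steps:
Add(Mul(-29278, Pow(42323, -1)), Mul(45387, Pow(Function('h')(Mul(11, 1)), -1))) = Add(Mul(-29278, Pow(42323, -1)), Mul(45387, Pow(152, -1))) = Add(Mul(-29278, Rational(1, 42323)), Mul(45387, Rational(1, 152))) = Add(Rational(-29278, 42323), Rational(45387, 152)) = Rational(1916463745, 6433096)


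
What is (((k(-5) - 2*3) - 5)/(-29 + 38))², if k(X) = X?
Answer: 256/81 ≈ 3.1605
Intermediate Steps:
(((k(-5) - 2*3) - 5)/(-29 + 38))² = (((-5 - 2*3) - 5)/(-29 + 38))² = (((-5 - 6) - 5)/9)² = ((-11 - 5)*(⅑))² = (-16*⅑)² = (-16/9)² = 256/81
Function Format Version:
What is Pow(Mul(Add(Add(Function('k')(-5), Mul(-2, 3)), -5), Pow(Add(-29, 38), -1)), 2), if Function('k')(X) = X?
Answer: Rational(256, 81) ≈ 3.1605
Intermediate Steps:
Pow(Mul(Add(Add(Function('k')(-5), Mul(-2, 3)), -5), Pow(Add(-29, 38), -1)), 2) = Pow(Mul(Add(Add(-5, Mul(-2, 3)), -5), Pow(Add(-29, 38), -1)), 2) = Pow(Mul(Add(Add(-5, -6), -5), Pow(9, -1)), 2) = Pow(Mul(Add(-11, -5), Rational(1, 9)), 2) = Pow(Mul(-16, Rational(1, 9)), 2) = Pow(Rational(-16, 9), 2) = Rational(256, 81)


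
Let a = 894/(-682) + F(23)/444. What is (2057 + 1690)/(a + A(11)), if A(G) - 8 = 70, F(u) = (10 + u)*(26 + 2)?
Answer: 47275899/993844 ≈ 47.569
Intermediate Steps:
F(u) = 280 + 28*u (F(u) = (10 + u)*28 = 280 + 28*u)
A(G) = 78 (A(G) = 8 + 70 = 78)
a = 9718/12617 (a = 894/(-682) + (280 + 28*23)/444 = 894*(-1/682) + (280 + 644)*(1/444) = -447/341 + 924*(1/444) = -447/341 + 77/37 = 9718/12617 ≈ 0.77023)
(2057 + 1690)/(a + A(11)) = (2057 + 1690)/(9718/12617 + 78) = 3747/(993844/12617) = 3747*(12617/993844) = 47275899/993844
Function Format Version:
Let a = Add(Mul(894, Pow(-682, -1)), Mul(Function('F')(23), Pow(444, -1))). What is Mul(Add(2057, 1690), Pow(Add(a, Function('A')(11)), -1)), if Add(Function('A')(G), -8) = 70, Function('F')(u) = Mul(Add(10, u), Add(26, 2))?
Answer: Rational(47275899, 993844) ≈ 47.569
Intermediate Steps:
Function('F')(u) = Add(280, Mul(28, u)) (Function('F')(u) = Mul(Add(10, u), 28) = Add(280, Mul(28, u)))
Function('A')(G) = 78 (Function('A')(G) = Add(8, 70) = 78)
a = Rational(9718, 12617) (a = Add(Mul(894, Pow(-682, -1)), Mul(Add(280, Mul(28, 23)), Pow(444, -1))) = Add(Mul(894, Rational(-1, 682)), Mul(Add(280, 644), Rational(1, 444))) = Add(Rational(-447, 341), Mul(924, Rational(1, 444))) = Add(Rational(-447, 341), Rational(77, 37)) = Rational(9718, 12617) ≈ 0.77023)
Mul(Add(2057, 1690), Pow(Add(a, Function('A')(11)), -1)) = Mul(Add(2057, 1690), Pow(Add(Rational(9718, 12617), 78), -1)) = Mul(3747, Pow(Rational(993844, 12617), -1)) = Mul(3747, Rational(12617, 993844)) = Rational(47275899, 993844)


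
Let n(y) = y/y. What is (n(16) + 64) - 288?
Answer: -223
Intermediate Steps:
n(y) = 1
(n(16) + 64) - 288 = (1 + 64) - 288 = 65 - 288 = -223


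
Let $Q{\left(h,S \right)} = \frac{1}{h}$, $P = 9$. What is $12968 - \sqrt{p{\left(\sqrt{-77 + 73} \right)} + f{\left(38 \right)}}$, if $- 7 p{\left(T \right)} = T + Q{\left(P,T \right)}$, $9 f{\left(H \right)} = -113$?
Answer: $12968 - \frac{\sqrt{-616 - 14 i}}{7} \approx 12968.0 + 3.5458 i$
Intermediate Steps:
$f{\left(H \right)} = - \frac{113}{9}$ ($f{\left(H \right)} = \frac{1}{9} \left(-113\right) = - \frac{113}{9}$)
$p{\left(T \right)} = - \frac{1}{63} - \frac{T}{7}$ ($p{\left(T \right)} = - \frac{T + \frac{1}{9}}{7} = - \frac{\frac{1}{9} + T}{7} = - \frac{1}{63} - \frac{T}{7}$)
$12968 - \sqrt{p{\left(\sqrt{-77 + 73} \right)} + f{\left(38 \right)}} = 12968 - \sqrt{\left(- \frac{1}{63} - \frac{\sqrt{-77 + 73}}{7}\right) - \frac{113}{9}} = 12968 - \sqrt{\left(- \frac{1}{63} - \frac{\sqrt{-4}}{7}\right) - \frac{113}{9}} = 12968 - \sqrt{\left(- \frac{1}{63} - \frac{2 i}{7}\right) - \frac{113}{9}} = 12968 - \sqrt{- \frac{88}{7} - \frac{2 i}{7}}$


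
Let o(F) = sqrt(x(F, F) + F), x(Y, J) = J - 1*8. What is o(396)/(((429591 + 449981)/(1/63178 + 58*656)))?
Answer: 16826575815/13892399954 ≈ 1.2112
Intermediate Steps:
x(Y, J) = -8 + J (x(Y, J) = J - 8 = -8 + J)
o(F) = sqrt(-8 + 2*F) (o(F) = sqrt((-8 + F) + F) = sqrt(-8 + 2*F))
o(396)/(((429591 + 449981)/(1/63178 + 58*656))) = sqrt(-8 + 2*396)/(((429591 + 449981)/(1/63178 + 58*656))) = sqrt(-8 + 792)/((879572/(1/63178 + 38048))) = sqrt(784)/((879572/(2403796545/63178))) = 28/((879572*(63178/2403796545))) = 28/(55569599816/2403796545) = 28*(2403796545/55569599816) = 16826575815/13892399954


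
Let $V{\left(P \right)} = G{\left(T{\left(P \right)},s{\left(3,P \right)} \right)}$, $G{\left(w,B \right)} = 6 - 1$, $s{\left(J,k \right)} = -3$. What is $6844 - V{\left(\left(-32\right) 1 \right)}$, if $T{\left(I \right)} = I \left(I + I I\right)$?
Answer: $6839$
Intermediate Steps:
$T{\left(I \right)} = I \left(I + I^{2}\right)$
$G{\left(w,B \right)} = 5$ ($G{\left(w,B \right)} = 6 - 1 = 5$)
$V{\left(P \right)} = 5$
$6844 - V{\left(\left(-32\right) 1 \right)} = 6844 - 5 = 6839$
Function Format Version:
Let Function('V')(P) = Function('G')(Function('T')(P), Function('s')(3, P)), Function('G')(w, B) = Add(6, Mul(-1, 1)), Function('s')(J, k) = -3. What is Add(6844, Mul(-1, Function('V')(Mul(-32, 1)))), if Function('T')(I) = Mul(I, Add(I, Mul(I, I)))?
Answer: 6839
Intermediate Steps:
Function('T')(I) = Mul(I, Add(I, Pow(I, 2)))
Function('G')(w, B) = 5 (Function('G')(w, B) = Add(6, -1) = 5)
Function('V')(P) = 5
Add(6844, Mul(-1, Function('V')(Mul(-32, 1)))) = Add(6844, Mul(-1, 5)) = Add(6844, -5) = 6839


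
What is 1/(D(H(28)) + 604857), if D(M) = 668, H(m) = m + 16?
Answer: 1/605525 ≈ 1.6515e-6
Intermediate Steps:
H(m) = 16 + m
1/(D(H(28)) + 604857) = 1/(668 + 604857) = 1/605525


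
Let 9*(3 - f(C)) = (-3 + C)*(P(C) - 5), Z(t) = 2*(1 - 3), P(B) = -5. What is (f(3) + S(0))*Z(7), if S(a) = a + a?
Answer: -12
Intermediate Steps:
Z(t) = -4 (Z(t) = 2*(-2) = -4)
f(C) = -1/3 + 10*C/9 (f(C) = 3 - (-3 + C)*(-5 - 5)/9 = 3 - (-3 + C)*(-10)/9 = 3 - (30 - 10*C)/9 = 3 + (-10/3 + 10*C/9) = -1/3 + 10*C/9)
S(a) = 2*a
(f(3) + S(0))*Z(7) = ((-1/3 + (10/9)*3) + 2*0)*(-4) = ((-1/3 + 10/3) + 0)*(-4) = (3 + 0)*(-4) = 3*(-4) = -12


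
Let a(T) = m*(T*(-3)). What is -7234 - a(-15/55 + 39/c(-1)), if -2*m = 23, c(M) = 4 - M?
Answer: -412153/55 ≈ -7493.7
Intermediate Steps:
m = -23/2 (m = -½*23 = -23/2 ≈ -11.500)
a(T) = 69*T/2 (a(T) = -23*T*(-3)/2 = -(-69)*T/2 = 69*T/2)
-7234 - a(-15/55 + 39/c(-1)) = -7234 - 69*(-15/55 + 39/(4 - 1*(-1)))/2 = -7234 - 69*(-15*1/55 + 39/(4 + 1))/2 = -7234 - 69*(-3/11 + 39/5)/2 = -7234 - 69*414/(2*55) = -7234 - 1*14283/55 = -7234 - 14283/55 = -412153/55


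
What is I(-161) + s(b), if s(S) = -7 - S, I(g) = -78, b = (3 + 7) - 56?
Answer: -39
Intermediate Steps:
b = -46 (b = 10 - 56 = -46)
I(-161) + s(b) = -78 + (-7 - 1*(-46)) = -78 + (-7 + 46) = -78 + 39 = -39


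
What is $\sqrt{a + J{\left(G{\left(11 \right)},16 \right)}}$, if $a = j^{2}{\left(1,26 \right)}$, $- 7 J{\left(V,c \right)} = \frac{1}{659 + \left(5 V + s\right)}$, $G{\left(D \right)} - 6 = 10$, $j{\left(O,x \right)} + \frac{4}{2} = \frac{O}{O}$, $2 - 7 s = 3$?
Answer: $\frac{\sqrt{6686103}}{2586} \approx 0.9999$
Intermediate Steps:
$s = - \frac{1}{7}$ ($s = \frac{2}{7} - \frac{3}{7} = - \frac{1}{7} \approx -0.14286$)
$j{\left(O,x \right)} = -1$ ($j{\left(O,x \right)} = -2 + \frac{O}{O} = -2 + 1 = -1$)
$G{\left(D \right)} = 16$ ($G{\left(D \right)} = 6 + 10 = 16$)
$J{\left(V,c \right)} = - \frac{1}{7 \left(\frac{4612}{7} + 5 V\right)}$ ($J{\left(V,c \right)} = - \frac{1}{7 \left(659 + \left(5 V - \frac{1}{7}\right)\right)} = - \frac{1}{7 \left(659 + \left(- \frac{1}{7} + 5 V\right)\right)} = - \frac{1}{7 \left(\frac{4612}{7} + 5 V\right)}$)
$a = 1$ ($a = \left(-1\right)^{2} = 1$)
$\sqrt{a + J{\left(G{\left(11 \right)},16 \right)}} = \sqrt{1 - \frac{1}{4612 + 35 \cdot 16}} = \sqrt{1 - \frac{1}{4612 + 560}} = \sqrt{1 - \frac{1}{5172}} = \sqrt{\frac{5171}{5172}} = \frac{\sqrt{6686103}}{2586}$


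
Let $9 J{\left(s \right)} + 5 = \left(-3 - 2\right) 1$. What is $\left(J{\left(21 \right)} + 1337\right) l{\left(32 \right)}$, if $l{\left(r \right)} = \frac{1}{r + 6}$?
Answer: $\frac{12023}{342} \approx 35.155$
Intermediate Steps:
$J{\left(s \right)} = - \frac{10}{9}$ ($J{\left(s \right)} = - \frac{5}{9} + \frac{\left(-3 - 2\right) 1}{9} = - \frac{5}{9} + \frac{\left(-5\right) 1}{9} = - \frac{5}{9} + \frac{1}{9} \left(-5\right) = - \frac{5}{9} - \frac{5}{9} = - \frac{10}{9}$)
$l{\left(r \right)} = \frac{1}{6 + r}$
$\left(J{\left(21 \right)} + 1337\right) l{\left(32 \right)} = \frac{- \frac{10}{9} + 1337}{6 + 32} = \frac{12023}{9 \cdot 38} = \frac{12023}{9} \cdot \frac{1}{38} = \frac{12023}{342}$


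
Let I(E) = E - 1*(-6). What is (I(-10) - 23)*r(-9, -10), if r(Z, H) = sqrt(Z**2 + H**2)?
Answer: -27*sqrt(181) ≈ -363.25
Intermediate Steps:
I(E) = 6 + E (I(E) = E + 6 = 6 + E)
r(Z, H) = sqrt(H**2 + Z**2)
(I(-10) - 23)*r(-9, -10) = ((6 - 10) - 23)*sqrt((-10)**2 + (-9)**2) = (-4 - 23)*sqrt(100 + 81) = -27*sqrt(181)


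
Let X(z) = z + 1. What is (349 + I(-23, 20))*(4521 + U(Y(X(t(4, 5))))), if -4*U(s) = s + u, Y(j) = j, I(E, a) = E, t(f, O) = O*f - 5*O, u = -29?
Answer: 2953071/2 ≈ 1.4765e+6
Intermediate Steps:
t(f, O) = -5*O + O*f
X(z) = 1 + z
U(s) = 29/4 - s/4 (U(s) = -(s - 29)/4 = -(-29 + s)/4 = 29/4 - s/4)
(349 + I(-23, 20))*(4521 + U(Y(X(t(4, 5))))) = (349 - 23)*(4521 + (29/4 - (1 + 5*(-5 + 4))/4)) = 326*(4521 + (29/4 - (1 + 5*(-1))/4)) = 326*(4521 + (29/4 - (1 - 5)/4)) = 326*(4521 + (29/4 - ¼*(-4))) = 326*(4521 + (29/4 + 1)) = 326*(4521 + 33/4) = 326*(18117/4) = 2953071/2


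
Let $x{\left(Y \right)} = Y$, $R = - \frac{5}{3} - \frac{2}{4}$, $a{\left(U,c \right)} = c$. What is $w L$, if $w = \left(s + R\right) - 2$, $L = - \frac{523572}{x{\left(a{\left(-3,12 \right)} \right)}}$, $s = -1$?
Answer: $\frac{1352561}{6} \approx 2.2543 \cdot 10^{5}$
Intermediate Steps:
$R = - \frac{13}{6}$ ($R = \left(-5\right) \frac{1}{3} - \frac{1}{2} = - \frac{5}{3} - \frac{1}{2} = - \frac{13}{6} \approx -2.1667$)
$L = -43631$ ($L = - \frac{523572}{12} = \left(-523572\right) \frac{1}{12} = -43631$)
$w = - \frac{31}{6}$ ($w = \left(-1 - \frac{13}{6}\right) - 2 = - \frac{19}{6} - 2 = - \frac{31}{6} \approx -5.1667$)
$w L = \left(- \frac{31}{6}\right) \left(-43631\right) = \frac{1352561}{6}$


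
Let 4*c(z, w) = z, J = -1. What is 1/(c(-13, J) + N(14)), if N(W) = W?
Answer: 4/43 ≈ 0.093023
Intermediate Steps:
c(z, w) = z/4
1/(c(-13, J) + N(14)) = 1/((¼)*(-13) + 14) = 1/(-13/4 + 14) = 1/(43/4) = 4/43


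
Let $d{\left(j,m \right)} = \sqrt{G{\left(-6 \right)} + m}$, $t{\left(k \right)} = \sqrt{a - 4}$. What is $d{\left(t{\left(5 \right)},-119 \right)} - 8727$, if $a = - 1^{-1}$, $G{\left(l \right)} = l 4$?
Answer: $-8727 + i \sqrt{143} \approx -8727.0 + 11.958 i$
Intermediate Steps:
$G{\left(l \right)} = 4 l$
$a = -1$ ($a = \left(-1\right) 1 = -1$)
$t{\left(k \right)} = i \sqrt{5}$ ($t{\left(k \right)} = \sqrt{-1 - 4} = \sqrt{-5} = i \sqrt{5}$)
$d{\left(j,m \right)} = \sqrt{-24 + m}$ ($d{\left(j,m \right)} = \sqrt{4 \left(-6\right) + m} = \sqrt{-24 + m}$)
$d{\left(t{\left(5 \right)},-119 \right)} - 8727 = \sqrt{-24 - 119} - 8727 = \sqrt{-143} - 8727 = i \sqrt{143} - 8727 = -8727 + i \sqrt{143}$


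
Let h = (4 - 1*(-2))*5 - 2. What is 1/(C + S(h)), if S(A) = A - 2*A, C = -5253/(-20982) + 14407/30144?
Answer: -105413568/2874807553 ≈ -0.036668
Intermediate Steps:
C = 76772351/105413568 (C = -5253*(-1/20982) + 14407*(1/30144) = 1751/6994 + 14407/30144 = 76772351/105413568 ≈ 0.72830)
h = 28 (h = (4 + 2)*5 - 2 = 6*5 - 2 = 30 - 2 = 28)
S(A) = -A
1/(C + S(h)) = 1/(76772351/105413568 - 1*28) = 1/(76772351/105413568 - 28) = 1/(-2874807553/105413568) = -105413568/2874807553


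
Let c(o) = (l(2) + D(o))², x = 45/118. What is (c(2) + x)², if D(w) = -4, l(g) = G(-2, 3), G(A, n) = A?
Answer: 18429849/13924 ≈ 1323.6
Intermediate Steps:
l(g) = -2
x = 45/118 (x = 45*(1/118) = 45/118 ≈ 0.38136)
c(o) = 36 (c(o) = (-2 - 4)² = (-6)² = 36)
(c(2) + x)² = (36 + 45/118)² = (4293/118)² = 18429849/13924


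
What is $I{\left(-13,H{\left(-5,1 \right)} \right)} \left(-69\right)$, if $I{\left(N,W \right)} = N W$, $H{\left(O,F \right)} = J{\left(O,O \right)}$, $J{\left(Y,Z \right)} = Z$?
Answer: $-4485$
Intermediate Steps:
$H{\left(O,F \right)} = O$
$I{\left(-13,H{\left(-5,1 \right)} \right)} \left(-69\right) = \left(-13\right) \left(-5\right) \left(-69\right) = 65 \left(-69\right) = -4485$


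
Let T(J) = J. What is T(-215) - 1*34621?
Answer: -34836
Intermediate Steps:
T(-215) - 1*34621 = -215 - 1*34621 = -215 - 34621 = -34836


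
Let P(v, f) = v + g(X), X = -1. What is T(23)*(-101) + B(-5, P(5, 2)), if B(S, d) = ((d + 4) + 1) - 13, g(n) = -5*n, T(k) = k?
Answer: -2321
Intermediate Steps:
P(v, f) = 5 + v (P(v, f) = v - 5*(-1) = v + 5 = 5 + v)
B(S, d) = -8 + d (B(S, d) = ((4 + d) + 1) - 13 = (5 + d) - 13 = -8 + d)
T(23)*(-101) + B(-5, P(5, 2)) = 23*(-101) + (-8 + (5 + 5)) = -2323 + (-8 + 10) = -2323 + 2 = -2321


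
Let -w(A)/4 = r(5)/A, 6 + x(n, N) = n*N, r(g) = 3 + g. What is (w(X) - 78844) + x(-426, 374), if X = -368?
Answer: -5478000/23 ≈ -2.3817e+5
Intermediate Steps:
x(n, N) = -6 + N*n (x(n, N) = -6 + n*N = -6 + N*n)
w(A) = -32/A (w(A) = -4*(3 + 5)/A = -32/A)
(w(X) - 78844) + x(-426, 374) = (-32/(-368) - 78844) + (-6 + 374*(-426)) = (-32*(-1/368) - 78844) + (-6 - 159324) = (2/23 - 78844) - 159330 = -1813410/23 - 159330 = -5478000/23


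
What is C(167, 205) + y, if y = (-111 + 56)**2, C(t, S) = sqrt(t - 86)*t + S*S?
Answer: 46553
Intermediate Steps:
C(t, S) = S**2 + t*sqrt(-86 + t) (C(t, S) = sqrt(-86 + t)*t + S**2 = t*sqrt(-86 + t) + S**2 = S**2 + t*sqrt(-86 + t))
y = 3025 (y = (-55)**2 = 3025)
C(167, 205) + y = (205**2 + 167*sqrt(-86 + 167)) + 3025 = (42025 + 167*sqrt(81)) + 3025 = (42025 + 167*9) + 3025 = (42025 + 1503) + 3025 = 43528 + 3025 = 46553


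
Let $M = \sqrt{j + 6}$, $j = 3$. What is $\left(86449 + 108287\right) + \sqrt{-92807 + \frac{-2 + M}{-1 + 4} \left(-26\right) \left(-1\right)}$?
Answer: $194736 + \frac{i \sqrt{835185}}{3} \approx 1.9474 \cdot 10^{5} + 304.63 i$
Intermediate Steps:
$M = 3$ ($M = \sqrt{3 + 6} = \sqrt{9} = 3$)
$\left(86449 + 108287\right) + \sqrt{-92807 + \frac{-2 + M}{-1 + 4} \left(-26\right) \left(-1\right)} = \left(86449 + 108287\right) + \sqrt{-92807 + \frac{-2 + 3}{-1 + 4} \left(-26\right) \left(-1\right)} = 194736 + \sqrt{-92807 + 1 \cdot \frac{1}{3} \left(-26\right) \left(-1\right)} = 194736 + \sqrt{-92807 + \frac{1}{3} \left(-26\right) \left(-1\right)} = 194736 + \sqrt{-92807 - - \frac{26}{3}} = 194736 + \sqrt{-92807 + \frac{26}{3}} = 194736 + \sqrt{- \frac{278395}{3}} = 194736 + \frac{i \sqrt{835185}}{3}$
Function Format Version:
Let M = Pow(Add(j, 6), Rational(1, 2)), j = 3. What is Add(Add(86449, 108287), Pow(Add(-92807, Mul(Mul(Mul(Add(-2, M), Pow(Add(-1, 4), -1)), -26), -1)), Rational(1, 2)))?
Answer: Add(194736, Mul(Rational(1, 3), I, Pow(835185, Rational(1, 2)))) ≈ Add(1.9474e+5, Mul(304.63, I))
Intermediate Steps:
M = 3 (M = Pow(Add(3, 6), Rational(1, 2)) = Pow(9, Rational(1, 2)) = 3)
Add(Add(86449, 108287), Pow(Add(-92807, Mul(Mul(Mul(Add(-2, M), Pow(Add(-1, 4), -1)), -26), -1)), Rational(1, 2))) = Add(Add(86449, 108287), Pow(Add(-92807, Mul(Mul(Mul(Add(-2, 3), Pow(Add(-1, 4), -1)), -26), -1)), Rational(1, 2))) = Add(194736, Pow(Add(-92807, Mul(Mul(Mul(1, Pow(3, -1)), -26), -1)), Rational(1, 2))) = Add(194736, Pow(Add(-92807, Mul(Mul(Mul(1, Rational(1, 3)), -26), -1)), Rational(1, 2))) = Add(194736, Pow(Add(-92807, Mul(Mul(Rational(1, 3), -26), -1)), Rational(1, 2))) = Add(194736, Pow(Add(-92807, Mul(Rational(-26, 3), -1)), Rational(1, 2))) = Add(194736, Pow(Add(-92807, Rational(26, 3)), Rational(1, 2))) = Add(194736, Pow(Rational(-278395, 3), Rational(1, 2))) = Add(194736, Mul(Rational(1, 3), I, Pow(835185, Rational(1, 2))))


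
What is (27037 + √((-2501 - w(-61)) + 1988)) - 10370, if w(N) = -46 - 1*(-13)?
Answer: 16667 + 4*I*√30 ≈ 16667.0 + 21.909*I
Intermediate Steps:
w(N) = -33 (w(N) = -46 + 13 = -33)
(27037 + √((-2501 - w(-61)) + 1988)) - 10370 = (27037 + √((-2501 - 1*(-33)) + 1988)) - 10370 = (27037 + √((-2501 + 33) + 1988)) - 10370 = (27037 + √(-2468 + 1988)) - 10370 = (27037 + √(-480)) - 10370 = (27037 + 4*I*√30) - 10370 = 16667 + 4*I*√30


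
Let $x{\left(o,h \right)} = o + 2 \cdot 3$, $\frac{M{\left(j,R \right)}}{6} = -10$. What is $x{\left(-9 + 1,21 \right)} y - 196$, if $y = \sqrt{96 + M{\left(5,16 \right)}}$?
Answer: $-208$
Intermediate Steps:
$M{\left(j,R \right)} = -60$ ($M{\left(j,R \right)} = 6 \left(-10\right) = -60$)
$x{\left(o,h \right)} = 6 + o$ ($x{\left(o,h \right)} = o + 6 = 6 + o$)
$y = 6$ ($y = \sqrt{96 - 60} = \sqrt{36} = 6$)
$x{\left(-9 + 1,21 \right)} y - 196 = \left(6 + \left(-9 + 1\right)\right) 6 - 196 = \left(6 - 8\right) 6 - 196 = \left(-2\right) 6 - 196 = -12 - 196 = -208$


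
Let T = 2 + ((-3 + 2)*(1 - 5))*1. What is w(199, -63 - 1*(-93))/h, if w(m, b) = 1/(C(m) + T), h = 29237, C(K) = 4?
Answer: 1/292370 ≈ 3.4203e-6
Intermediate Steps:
T = 6 (T = 2 - 1*(-4)*1 = 2 + 4*1 = 2 + 4 = 6)
w(m, b) = 1/10 (w(m, b) = 1/(4 + 6) = 1/10)
w(199, -63 - 1*(-93))/h = (1/10)/29237 = (1/10)*(1/29237) = 1/292370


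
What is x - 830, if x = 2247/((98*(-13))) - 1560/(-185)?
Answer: -5544313/6734 ≈ -823.33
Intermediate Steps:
x = 44907/6734 (x = 2247/(-1274) - 1560*(-1/185) = 2247*(-1/1274) + 312/37 = -321/182 + 312/37 = 44907/6734 ≈ 6.6687)
x - 830 = 44907/6734 - 830 = -5544313/6734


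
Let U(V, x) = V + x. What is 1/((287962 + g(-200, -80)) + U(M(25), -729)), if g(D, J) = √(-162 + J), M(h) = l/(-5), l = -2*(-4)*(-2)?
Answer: 7180905/2062615870811 - 275*I*√2/2062615870811 ≈ 3.4815e-6 - 1.8855e-10*I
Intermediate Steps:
l = -16 (l = 8*(-2) = -16)
M(h) = 16/5 (M(h) = -16/(-5) = -16*(-⅕) = 16/5)
1/((287962 + g(-200, -80)) + U(M(25), -729)) = 1/((287962 + √(-162 - 80)) + (16/5 - 729)) = 1/((287962 + √(-242)) - 3629/5) = 1/((287962 + 11*I*√2) - 3629/5) = 1/(1436181/5 + 11*I*√2)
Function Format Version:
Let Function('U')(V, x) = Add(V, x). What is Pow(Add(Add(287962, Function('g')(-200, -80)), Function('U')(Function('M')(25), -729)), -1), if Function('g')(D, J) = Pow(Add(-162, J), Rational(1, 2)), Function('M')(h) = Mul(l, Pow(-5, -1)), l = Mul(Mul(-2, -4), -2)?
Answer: Add(Rational(7180905, 2062615870811), Mul(Rational(-275, 2062615870811), I, Pow(2, Rational(1, 2)))) ≈ Add(3.4815e-6, Mul(-1.8855e-10, I))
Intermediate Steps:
l = -16 (l = Mul(8, -2) = -16)
Function('M')(h) = Rational(16, 5) (Function('M')(h) = Mul(-16, Pow(-5, -1)) = Mul(-16, Rational(-1, 5)) = Rational(16, 5))
Pow(Add(Add(287962, Function('g')(-200, -80)), Function('U')(Function('M')(25), -729)), -1) = Pow(Add(Add(287962, Pow(Add(-162, -80), Rational(1, 2))), Add(Rational(16, 5), -729)), -1) = Pow(Add(Add(287962, Pow(-242, Rational(1, 2))), Rational(-3629, 5)), -1) = Pow(Add(Add(287962, Mul(11, I, Pow(2, Rational(1, 2)))), Rational(-3629, 5)), -1) = Pow(Add(Rational(1436181, 5), Mul(11, I, Pow(2, Rational(1, 2)))), -1)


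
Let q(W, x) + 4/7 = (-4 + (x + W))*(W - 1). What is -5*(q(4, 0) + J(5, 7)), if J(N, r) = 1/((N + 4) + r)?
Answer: 285/112 ≈ 2.5446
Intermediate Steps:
J(N, r) = 1/(4 + N + r) (J(N, r) = 1/((4 + N) + r) = 1/(4 + N + r))
q(W, x) = -4/7 + (-1 + W)*(-4 + W + x) (q(W, x) = -4/7 + (-4 + (x + W))*(W - 1) = -4/7 + (-4 + (W + x))*(-1 + W) = -4/7 + (-4 + W + x)*(-1 + W) = -4/7 + (-1 + W)*(-4 + W + x))
-5*(q(4, 0) + J(5, 7)) = -5*((24/7 + 4² - 1*0 - 5*4 + 4*0) + 1/(4 + 5 + 7)) = -5*((24/7 + 16 + 0 - 20 + 0) + 1/16) = -5*(-4/7 + 1/16) = -5*(-57/112) = 285/112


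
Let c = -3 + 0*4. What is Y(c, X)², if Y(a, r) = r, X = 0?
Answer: 0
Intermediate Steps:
c = -3 (c = -3 + 0 = -3)
Y(c, X)² = 0² = 0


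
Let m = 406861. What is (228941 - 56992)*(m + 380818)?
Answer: 135440616371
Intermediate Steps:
(228941 - 56992)*(m + 380818) = (228941 - 56992)*(406861 + 380818) = 171949*787679 = 135440616371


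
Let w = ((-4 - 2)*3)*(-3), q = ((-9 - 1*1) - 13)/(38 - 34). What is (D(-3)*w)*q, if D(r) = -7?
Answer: 4347/2 ≈ 2173.5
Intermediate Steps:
q = -23/4 (q = ((-9 - 1) - 13)/4 = (-10 - 13)*(¼) = -23*¼ = -23/4 ≈ -5.7500)
w = 54 (w = -6*3*(-3) = -18*(-3) = 54)
(D(-3)*w)*q = -7*54*(-23/4) = -378*(-23/4) = 4347/2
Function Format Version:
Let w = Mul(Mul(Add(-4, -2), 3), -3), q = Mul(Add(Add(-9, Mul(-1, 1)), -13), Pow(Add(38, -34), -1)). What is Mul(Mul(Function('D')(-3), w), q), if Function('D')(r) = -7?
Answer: Rational(4347, 2) ≈ 2173.5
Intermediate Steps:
q = Rational(-23, 4) (q = Mul(Add(Add(-9, -1), -13), Pow(4, -1)) = Mul(Add(-10, -13), Rational(1, 4)) = Mul(-23, Rational(1, 4)) = Rational(-23, 4) ≈ -5.7500)
w = 54 (w = Mul(Mul(-6, 3), -3) = Mul(-18, -3) = 54)
Mul(Mul(Function('D')(-3), w), q) = Mul(Mul(-7, 54), Rational(-23, 4)) = Mul(-378, Rational(-23, 4)) = Rational(4347, 2)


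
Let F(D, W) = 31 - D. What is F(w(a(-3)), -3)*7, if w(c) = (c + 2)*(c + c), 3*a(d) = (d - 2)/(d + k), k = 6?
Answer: 18487/81 ≈ 228.23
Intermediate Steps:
a(d) = (-2 + d)/(3*(6 + d)) (a(d) = ((d - 2)/(d + 6))/3 = ((-2 + d)/(6 + d))/3 = (-2 + d)/(3*(6 + d)))
w(c) = 2*c*(2 + c) (w(c) = (2 + c)*(2*c) = 2*c*(2 + c))
F(w(a(-3)), -3)*7 = (31 - 2*(-2 - 3)/(3*(6 - 3))*(2 + (-2 - 3)/(3*(6 - 3))))*7 = (31 - 2*(⅓)*(-5)/3*(2 + (⅓)*(-5)/3))*7 = (31 - 2*(⅓)*(⅓)*(-5)*(2 + (⅓)*(⅓)*(-5)))*7 = (31 - 2*(-5)*(2 - 5/9)/9)*7 = (31 - 2*(-5)*13/(9*9))*7 = (31 - 1*(-130/81))*7 = (31 + 130/81)*7 = (2641/81)*7 = 18487/81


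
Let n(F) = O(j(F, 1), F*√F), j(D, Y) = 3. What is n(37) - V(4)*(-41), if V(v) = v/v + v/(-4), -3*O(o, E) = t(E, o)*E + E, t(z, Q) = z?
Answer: -50653/3 - 37*√37/3 ≈ -16959.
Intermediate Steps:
O(o, E) = -E/3 - E²/3 (O(o, E) = -(E*E + E)/3 = -(E² + E)/3 = -(E + E²)/3 = -E/3 - E²/3)
V(v) = 1 - v/4 (V(v) = 1 + v*(-¼) = 1 - v/4)
n(F) = -F^(3/2)*(1 + F^(3/2))/3 (n(F) = -F*√F*(1 + F*√F)/3 = -F^(3/2)*(1 + F^(3/2))/3)
n(37) - V(4)*(-41) = (-⅓*37³ - 37*√37/3) - (1 - ¼*4)*(-41) = (-⅓*50653 - 37*√37/3) - (1 - 1)*(-41) = (-50653/3 - 37*√37/3) - 0*(-41) = (-50653/3 - 37*√37/3) - 1*0 = (-50653/3 - 37*√37/3) + 0 = -50653/3 - 37*√37/3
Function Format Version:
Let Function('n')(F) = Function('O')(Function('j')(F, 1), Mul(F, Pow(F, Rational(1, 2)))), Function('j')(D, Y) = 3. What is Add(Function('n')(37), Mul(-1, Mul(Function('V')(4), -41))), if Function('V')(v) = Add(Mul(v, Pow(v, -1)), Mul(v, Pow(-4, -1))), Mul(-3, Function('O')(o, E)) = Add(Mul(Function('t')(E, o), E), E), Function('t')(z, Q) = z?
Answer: Add(Rational(-50653, 3), Mul(Rational(-37, 3), Pow(37, Rational(1, 2)))) ≈ -16959.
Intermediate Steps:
Function('O')(o, E) = Add(Mul(Rational(-1, 3), E), Mul(Rational(-1, 3), Pow(E, 2))) (Function('O')(o, E) = Mul(Rational(-1, 3), Add(Mul(E, E), E)) = Mul(Rational(-1, 3), Add(Pow(E, 2), E)) = Mul(Rational(-1, 3), Add(E, Pow(E, 2))) = Add(Mul(Rational(-1, 3), E), Mul(Rational(-1, 3), Pow(E, 2))))
Function('V')(v) = Add(1, Mul(Rational(-1, 4), v)) (Function('V')(v) = Add(1, Mul(v, Rational(-1, 4))) = Add(1, Mul(Rational(-1, 4), v)))
Function('n')(F) = Mul(Rational(-1, 3), Pow(F, Rational(3, 2)), Add(1, Pow(F, Rational(3, 2)))) (Function('n')(F) = Mul(Rational(-1, 3), Mul(F, Pow(F, Rational(1, 2))), Add(1, Mul(F, Pow(F, Rational(1, 2))))) = Mul(Rational(-1, 3), Pow(F, Rational(3, 2)), Add(1, Pow(F, Rational(3, 2)))))
Add(Function('n')(37), Mul(-1, Mul(Function('V')(4), -41))) = Add(Add(Mul(Rational(-1, 3), Pow(37, 3)), Mul(Rational(-1, 3), Pow(37, Rational(3, 2)))), Mul(-1, Mul(Add(1, Mul(Rational(-1, 4), 4)), -41))) = Add(Add(Mul(Rational(-1, 3), 50653), Mul(Rational(-1, 3), Mul(37, Pow(37, Rational(1, 2))))), Mul(-1, Mul(Add(1, -1), -41))) = Add(Add(Rational(-50653, 3), Mul(Rational(-37, 3), Pow(37, Rational(1, 2)))), Mul(-1, Mul(0, -41))) = Add(Add(Rational(-50653, 3), Mul(Rational(-37, 3), Pow(37, Rational(1, 2)))), Mul(-1, 0)) = Add(Add(Rational(-50653, 3), Mul(Rational(-37, 3), Pow(37, Rational(1, 2)))), 0) = Add(Rational(-50653, 3), Mul(Rational(-37, 3), Pow(37, Rational(1, 2))))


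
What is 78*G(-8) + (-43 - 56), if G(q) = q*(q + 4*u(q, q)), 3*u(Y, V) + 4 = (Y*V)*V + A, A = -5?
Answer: 438365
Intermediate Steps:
u(Y, V) = -3 + Y*V²/3 (u(Y, V) = -4/3 + ((Y*V)*V - 5)/3 = -4/3 + ((V*Y)*V - 5)/3 = -4/3 + (Y*V² - 5)/3 = -4/3 + (-5 + Y*V²)/3 = -4/3 + (-5/3 + Y*V²/3) = -3 + Y*V²/3)
G(q) = q*(-12 + q + 4*q³/3) (G(q) = q*(q + 4*(-3 + q*q²/3)) = q*(q + 4*(-3 + q³/3)) = q*(q + (-12 + 4*q³/3)) = q*(-12 + q + 4*q³/3))
78*G(-8) + (-43 - 56) = 78*((⅓)*(-8)*(-36 + 3*(-8) + 4*(-8)³)) + (-43 - 56) = 78*((⅓)*(-8)*(-36 - 24 + 4*(-512))) - 99 = 78*((⅓)*(-8)*(-36 - 24 - 2048)) - 99 = 78*((⅓)*(-8)*(-2108)) - 99 = 78*(16864/3) - 99 = 438464 - 99 = 438365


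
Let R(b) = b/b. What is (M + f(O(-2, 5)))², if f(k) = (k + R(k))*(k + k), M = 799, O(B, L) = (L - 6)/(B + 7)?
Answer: 398681089/625 ≈ 6.3789e+5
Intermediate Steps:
R(b) = 1
O(B, L) = (-6 + L)/(7 + B)
f(k) = 2*k*(1 + k) (f(k) = (k + 1)*(k + k) = (1 + k)*(2*k) = 2*k*(1 + k))
(M + f(O(-2, 5)))² = (799 + 2*((-6 + 5)/(7 - 2))*(1 + (-6 + 5)/(7 - 2)))² = (799 + 2*(-1/5)*(1 - 1/5))² = (799 + 2*((⅕)*(-1))*(1 + (⅕)*(-1)))² = (799 + 2*(-⅕)*(1 - ⅕))² = (799 + 2*(-⅕)*(⅘))² = (799 - 8/25)² = (19967/25)² = 398681089/625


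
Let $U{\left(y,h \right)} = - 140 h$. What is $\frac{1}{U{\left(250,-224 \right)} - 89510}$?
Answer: $- \frac{1}{58150} \approx -1.7197 \cdot 10^{-5}$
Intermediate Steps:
$\frac{1}{U{\left(250,-224 \right)} - 89510} = \frac{1}{\left(-140\right) \left(-224\right) - 89510} = \frac{1}{31360 - 89510} = \frac{1}{-58150} = - \frac{1}{58150}$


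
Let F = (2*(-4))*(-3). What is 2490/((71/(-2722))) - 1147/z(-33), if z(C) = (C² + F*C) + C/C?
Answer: -2019859877/21158 ≈ -95466.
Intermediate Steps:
F = 24 (F = -8*(-3) = 24)
z(C) = 1 + C² + 24*C (z(C) = (C² + 24*C) + C/C = (C² + 24*C) + 1 = 1 + C² + 24*C)
2490/((71/(-2722))) - 1147/z(-33) = 2490/((71/(-2722))) - 1147/(1 + (-33)² + 24*(-33)) = 2490/((71*(-1/2722))) - 1147/(1 + 1089 - 792) = 2490/(-71/2722) - 1147/298 = 2490*(-2722/71) - 1147*1/298 = -6777780/71 - 1147/298 = -2019859877/21158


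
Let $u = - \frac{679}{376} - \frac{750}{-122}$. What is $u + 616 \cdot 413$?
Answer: $\frac{5835201469}{22936} \approx 2.5441 \cdot 10^{5}$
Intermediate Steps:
$u = \frac{99581}{22936}$ ($u = \left(-679\right) \frac{1}{376} - - \frac{375}{61} = - \frac{679}{376} + \frac{375}{61} = \frac{99581}{22936} \approx 4.3417$)
$u + 616 \cdot 413 = \frac{99581}{22936} + 616 \cdot 413 = \frac{99581}{22936} + 254408 = \frac{5835201469}{22936}$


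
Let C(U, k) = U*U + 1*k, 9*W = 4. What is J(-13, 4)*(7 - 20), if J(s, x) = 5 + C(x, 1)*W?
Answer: -1469/9 ≈ -163.22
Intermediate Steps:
W = 4/9 (W = (1/9)*4 = 4/9 ≈ 0.44444)
C(U, k) = k + U**2 (C(U, k) = U**2 + k = k + U**2)
J(s, x) = 49/9 + 4*x**2/9 (J(s, x) = 5 + (1 + x**2)*(4/9) = 5 + (4/9 + 4*x**2/9) = 49/9 + 4*x**2/9)
J(-13, 4)*(7 - 20) = (49/9 + (4/9)*4**2)*(7 - 20) = (49/9 + (4/9)*16)*(-13) = (49/9 + 64/9)*(-13) = (113/9)*(-13) = -1469/9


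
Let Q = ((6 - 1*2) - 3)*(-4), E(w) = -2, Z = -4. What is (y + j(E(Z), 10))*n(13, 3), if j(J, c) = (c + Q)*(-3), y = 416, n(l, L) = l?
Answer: 5174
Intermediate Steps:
Q = -4 (Q = ((6 - 2) - 3)*(-4) = (4 - 3)*(-4) = 1*(-4) = -4)
j(J, c) = 12 - 3*c (j(J, c) = (c - 4)*(-3) = (-4 + c)*(-3) = 12 - 3*c)
(y + j(E(Z), 10))*n(13, 3) = (416 + (12 - 3*10))*13 = (416 + (12 - 30))*13 = (416 - 18)*13 = 398*13 = 5174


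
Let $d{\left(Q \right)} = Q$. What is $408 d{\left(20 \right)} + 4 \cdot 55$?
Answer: $8380$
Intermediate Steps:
$408 d{\left(20 \right)} + 4 \cdot 55 = 408 \cdot 20 + 4 \cdot 55 = 8160 + 220 = 8380$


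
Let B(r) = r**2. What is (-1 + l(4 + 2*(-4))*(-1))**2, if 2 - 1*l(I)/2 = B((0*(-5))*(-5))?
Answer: 25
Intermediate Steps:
l(I) = 4 (l(I) = 4 - 2*((0*(-5))*(-5))**2 = 4 - 2*(0*(-5))**2 = 4 - 2*0**2 = 4 - 2*0 = 4 + 0 = 4)
(-1 + l(4 + 2*(-4))*(-1))**2 = (-1 + 4*(-1))**2 = (-1 - 4)**2 = (-5)**2 = 25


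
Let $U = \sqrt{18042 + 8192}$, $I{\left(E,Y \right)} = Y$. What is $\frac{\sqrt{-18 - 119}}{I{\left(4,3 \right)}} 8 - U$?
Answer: $- \sqrt{26234} + \frac{8 i \sqrt{137}}{3} \approx -161.97 + 31.213 i$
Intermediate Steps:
$U = \sqrt{26234} \approx 161.97$
$\frac{\sqrt{-18 - 119}}{I{\left(4,3 \right)}} 8 - U = \frac{\sqrt{-18 - 119}}{3} \cdot 8 - \sqrt{26234} = \sqrt{-137} \cdot \frac{1}{3} \cdot 8 - \sqrt{26234} = i \sqrt{137} \cdot \frac{1}{3} \cdot 8 - \sqrt{26234} = \frac{i \sqrt{137}}{3} \cdot 8 - \sqrt{26234} = \frac{8 i \sqrt{137}}{3} - \sqrt{26234} = - \sqrt{26234} + \frac{8 i \sqrt{137}}{3}$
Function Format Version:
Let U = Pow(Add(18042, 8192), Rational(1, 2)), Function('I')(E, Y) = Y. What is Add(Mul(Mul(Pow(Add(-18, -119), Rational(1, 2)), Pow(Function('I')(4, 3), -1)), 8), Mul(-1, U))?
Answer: Add(Mul(-1, Pow(26234, Rational(1, 2))), Mul(Rational(8, 3), I, Pow(137, Rational(1, 2)))) ≈ Add(-161.97, Mul(31.213, I))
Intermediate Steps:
U = Pow(26234, Rational(1, 2)) ≈ 161.97
Add(Mul(Mul(Pow(Add(-18, -119), Rational(1, 2)), Pow(Function('I')(4, 3), -1)), 8), Mul(-1, U)) = Add(Mul(Mul(Pow(Add(-18, -119), Rational(1, 2)), Pow(3, -1)), 8), Mul(-1, Pow(26234, Rational(1, 2)))) = Add(Mul(Mul(Pow(-137, Rational(1, 2)), Rational(1, 3)), 8), Mul(-1, Pow(26234, Rational(1, 2)))) = Add(Mul(Mul(Mul(I, Pow(137, Rational(1, 2))), Rational(1, 3)), 8), Mul(-1, Pow(26234, Rational(1, 2)))) = Add(Mul(Mul(Rational(1, 3), I, Pow(137, Rational(1, 2))), 8), Mul(-1, Pow(26234, Rational(1, 2)))) = Add(Mul(Rational(8, 3), I, Pow(137, Rational(1, 2))), Mul(-1, Pow(26234, Rational(1, 2)))) = Add(Mul(-1, Pow(26234, Rational(1, 2))), Mul(Rational(8, 3), I, Pow(137, Rational(1, 2))))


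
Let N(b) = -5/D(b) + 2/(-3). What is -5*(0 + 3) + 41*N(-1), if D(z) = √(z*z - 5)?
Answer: -127/3 + 205*I/2 ≈ -42.333 + 102.5*I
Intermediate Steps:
D(z) = √(-5 + z²) (D(z) = √(z² - 5) = √(-5 + z²))
N(b) = -⅔ - 5/√(-5 + b²) (N(b) = -5/√(-5 + b²) + 2/(-3) = -5/√(-5 + b²) + 2*(-⅓) = -5/√(-5 + b²) - ⅔ = -⅔ - 5/√(-5 + b²))
-5*(0 + 3) + 41*N(-1) = -5*(0 + 3) + 41*(-⅔ - 5/√(-5 + (-1)²)) = -5*3 + 41*(-⅔ - 5/√(-5 + 1)) = -15 + 41*(-⅔ - (-5)*I/2) = -15 + 41*(-⅔ + 5*I/2) = -15 + (-82/3 + 205*I/2) = -127/3 + 205*I/2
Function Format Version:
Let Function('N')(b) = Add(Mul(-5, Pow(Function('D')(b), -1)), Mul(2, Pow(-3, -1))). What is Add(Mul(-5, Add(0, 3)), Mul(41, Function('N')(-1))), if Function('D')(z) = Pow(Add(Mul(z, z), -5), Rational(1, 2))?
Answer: Add(Rational(-127, 3), Mul(Rational(205, 2), I)) ≈ Add(-42.333, Mul(102.50, I))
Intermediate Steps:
Function('D')(z) = Pow(Add(-5, Pow(z, 2)), Rational(1, 2)) (Function('D')(z) = Pow(Add(Pow(z, 2), -5), Rational(1, 2)) = Pow(Add(-5, Pow(z, 2)), Rational(1, 2)))
Function('N')(b) = Add(Rational(-2, 3), Mul(-5, Pow(Add(-5, Pow(b, 2)), Rational(-1, 2)))) (Function('N')(b) = Add(Mul(-5, Pow(Pow(Add(-5, Pow(b, 2)), Rational(1, 2)), -1)), Mul(2, Pow(-3, -1))) = Add(Mul(-5, Pow(Add(-5, Pow(b, 2)), Rational(-1, 2))), Mul(2, Rational(-1, 3))) = Add(Mul(-5, Pow(Add(-5, Pow(b, 2)), Rational(-1, 2))), Rational(-2, 3)) = Add(Rational(-2, 3), Mul(-5, Pow(Add(-5, Pow(b, 2)), Rational(-1, 2)))))
Add(Mul(-5, Add(0, 3)), Mul(41, Function('N')(-1))) = Add(Mul(-5, Add(0, 3)), Mul(41, Add(Rational(-2, 3), Mul(-5, Pow(Add(-5, Pow(-1, 2)), Rational(-1, 2)))))) = Add(Mul(-5, 3), Mul(41, Add(Rational(-2, 3), Mul(-5, Pow(Add(-5, 1), Rational(-1, 2)))))) = Add(-15, Mul(41, Add(Rational(-2, 3), Mul(-5, Pow(-4, Rational(-1, 2)))))) = Add(-15, Mul(41, Add(Rational(-2, 3), Mul(-5, Mul(Rational(-1, 2), I))))) = Add(-15, Mul(41, Add(Rational(-2, 3), Mul(Rational(5, 2), I)))) = Add(-15, Add(Rational(-82, 3), Mul(Rational(205, 2), I))) = Add(Rational(-127, 3), Mul(Rational(205, 2), I))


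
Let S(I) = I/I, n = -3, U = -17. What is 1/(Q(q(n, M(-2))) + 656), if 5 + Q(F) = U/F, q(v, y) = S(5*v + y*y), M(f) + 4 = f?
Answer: 1/634 ≈ 0.0015773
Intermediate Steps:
M(f) = -4 + f
S(I) = 1
q(v, y) = 1
Q(F) = -5 - 17/F
1/(Q(q(n, M(-2))) + 656) = 1/((-5 - 17/1) + 656) = 1/((-5 - 17*1) + 656) = 1/((-5 - 17) + 656) = 1/(-22 + 656) = 1/634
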